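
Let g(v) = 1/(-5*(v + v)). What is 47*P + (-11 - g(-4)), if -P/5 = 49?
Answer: -461041/40 ≈ -11526.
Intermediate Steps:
P = -245 (P = -5*49 = -245)
g(v) = -1/(10*v) (g(v) = 1/(-10*v) = -1/(10*v))
47*P + (-11 - g(-4)) = 47*(-245) + (-11 - (-1)/(10*(-4))) = -11515 + (-11 - (-1)*(-1)/(10*4)) = -11515 + (-11 - 1*1/40) = -11515 + (-11 - 1/40) = -11515 - 441/40 = -461041/40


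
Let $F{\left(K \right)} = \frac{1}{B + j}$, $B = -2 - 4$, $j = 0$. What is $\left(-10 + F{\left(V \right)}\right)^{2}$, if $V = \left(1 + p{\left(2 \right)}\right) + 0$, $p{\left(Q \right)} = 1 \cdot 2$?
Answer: $\frac{3721}{36} \approx 103.36$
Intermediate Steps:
$B = -6$ ($B = -2 - 4 = -6$)
$p{\left(Q \right)} = 2$
$V = 3$ ($V = \left(1 + 2\right) + 0 = 3 + 0 = 3$)
$F{\left(K \right)} = - \frac{1}{6}$ ($F{\left(K \right)} = \frac{1}{-6 + 0} = \frac{1}{-6} = - \frac{1}{6}$)
$\left(-10 + F{\left(V \right)}\right)^{2} = \left(-10 - \frac{1}{6}\right)^{2} = \left(- \frac{61}{6}\right)^{2} = \frac{3721}{36}$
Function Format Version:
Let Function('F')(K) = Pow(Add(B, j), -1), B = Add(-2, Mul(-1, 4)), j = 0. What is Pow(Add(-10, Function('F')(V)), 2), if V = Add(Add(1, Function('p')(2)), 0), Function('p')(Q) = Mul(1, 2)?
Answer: Rational(3721, 36) ≈ 103.36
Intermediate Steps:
B = -6 (B = Add(-2, -4) = -6)
Function('p')(Q) = 2
V = 3 (V = Add(Add(1, 2), 0) = Add(3, 0) = 3)
Function('F')(K) = Rational(-1, 6) (Function('F')(K) = Pow(Add(-6, 0), -1) = Pow(-6, -1) = Rational(-1, 6))
Pow(Add(-10, Function('F')(V)), 2) = Pow(Add(-10, Rational(-1, 6)), 2) = Pow(Rational(-61, 6), 2) = Rational(3721, 36)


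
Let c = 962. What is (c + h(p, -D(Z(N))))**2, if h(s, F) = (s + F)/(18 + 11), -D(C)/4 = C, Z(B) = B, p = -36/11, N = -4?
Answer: 94044035556/101761 ≈ 9.2417e+5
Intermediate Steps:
p = -36/11 (p = -36*1/11 = -36/11 ≈ -3.2727)
D(C) = -4*C
h(s, F) = F/29 + s/29 (h(s, F) = (F + s)/29 = (F + s)*(1/29) = F/29 + s/29)
(c + h(p, -D(Z(N))))**2 = (962 + ((-(-4)*(-4))/29 + (1/29)*(-36/11)))**2 = (962 + ((-1*16)/29 - 36/319))**2 = (962 + ((1/29)*(-16) - 36/319))**2 = (962 + (-16/29 - 36/319))**2 = (962 - 212/319)**2 = (306666/319)**2 = 94044035556/101761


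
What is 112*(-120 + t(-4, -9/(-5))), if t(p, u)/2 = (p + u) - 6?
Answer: -76384/5 ≈ -15277.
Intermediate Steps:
t(p, u) = -12 + 2*p + 2*u (t(p, u) = 2*((p + u) - 6) = 2*(-6 + p + u) = -12 + 2*p + 2*u)
112*(-120 + t(-4, -9/(-5))) = 112*(-120 + (-12 + 2*(-4) + 2*(-9/(-5)))) = 112*(-120 + (-12 - 8 + 2*(-9*(-1/5)))) = 112*(-120 + (-12 - 8 + 2*(9/5))) = 112*(-120 + (-12 - 8 + 18/5)) = 112*(-120 - 82/5) = 112*(-682/5) = -76384/5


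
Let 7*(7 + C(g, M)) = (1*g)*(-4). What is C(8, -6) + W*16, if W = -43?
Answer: -4897/7 ≈ -699.57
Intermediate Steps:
C(g, M) = -7 - 4*g/7 (C(g, M) = -7 + ((1*g)*(-4))/7 = -7 + (g*(-4))/7 = -7 + (-4*g)/7 = -7 - 4*g/7)
C(8, -6) + W*16 = (-7 - 4/7*8) - 43*16 = (-7 - 32/7) - 688 = -81/7 - 688 = -4897/7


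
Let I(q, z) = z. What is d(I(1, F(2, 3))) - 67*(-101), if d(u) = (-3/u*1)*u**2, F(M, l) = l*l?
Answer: 6740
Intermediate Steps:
F(M, l) = l**2
d(u) = -3*u (d(u) = (-3/u)*u**2 = -3*u)
d(I(1, F(2, 3))) - 67*(-101) = -3*3**2 - 67*(-101) = -3*9 + 6767 = -27 + 6767 = 6740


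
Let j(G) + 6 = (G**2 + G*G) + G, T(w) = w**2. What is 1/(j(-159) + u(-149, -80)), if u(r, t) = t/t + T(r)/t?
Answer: 80/4009639 ≈ 1.9952e-5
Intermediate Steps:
j(G) = -6 + G + 2*G**2 (j(G) = -6 + ((G**2 + G*G) + G) = -6 + ((G**2 + G**2) + G) = -6 + (2*G**2 + G) = -6 + (G + 2*G**2) = -6 + G + 2*G**2)
u(r, t) = 1 + r**2/t (u(r, t) = t/t + r**2/t = 1 + r**2/t)
1/(j(-159) + u(-149, -80)) = 1/((-6 - 159 + 2*(-159)**2) + (-80 + (-149)**2)/(-80)) = 1/((-6 - 159 + 2*25281) - (-80 + 22201)/80) = 1/((-6 - 159 + 50562) - 1/80*22121) = 1/(50397 - 22121/80) = 1/(4009639/80) = 80/4009639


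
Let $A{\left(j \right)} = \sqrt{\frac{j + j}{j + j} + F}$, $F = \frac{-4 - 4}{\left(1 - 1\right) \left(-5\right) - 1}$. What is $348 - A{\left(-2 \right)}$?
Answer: $345$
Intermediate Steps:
$F = 8$ ($F = - \frac{8}{0 \left(-5\right) - 1} = - \frac{8}{0 - 1} = - \frac{8}{-1} = \left(-8\right) \left(-1\right) = 8$)
$A{\left(j \right)} = 3$ ($A{\left(j \right)} = \sqrt{\frac{j + j}{j + j} + 8} = \sqrt{\frac{2 j}{2 j} + 8} = \sqrt{2 j \frac{1}{2 j} + 8} = \sqrt{1 + 8} = \sqrt{9} = 3$)
$348 - A{\left(-2 \right)} = 348 - 3 = 345$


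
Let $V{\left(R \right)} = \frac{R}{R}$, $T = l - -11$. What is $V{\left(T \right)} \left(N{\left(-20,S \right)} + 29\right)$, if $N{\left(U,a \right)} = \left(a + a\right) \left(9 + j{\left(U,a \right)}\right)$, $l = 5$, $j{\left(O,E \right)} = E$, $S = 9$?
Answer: $353$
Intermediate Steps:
$T = 16$ ($T = 5 - -11 = 5 + 11 = 16$)
$V{\left(R \right)} = 1$
$N{\left(U,a \right)} = 2 a \left(9 + a\right)$ ($N{\left(U,a \right)} = \left(a + a\right) \left(9 + a\right) = 2 a \left(9 + a\right)$)
$V{\left(T \right)} \left(N{\left(-20,S \right)} + 29\right) = 1 \left(2 \cdot 9 \left(9 + 9\right) + 29\right) = 1 \left(2 \cdot 9 \cdot 18 + 29\right) = 1 \left(324 + 29\right) = 1 \cdot 353 = 353$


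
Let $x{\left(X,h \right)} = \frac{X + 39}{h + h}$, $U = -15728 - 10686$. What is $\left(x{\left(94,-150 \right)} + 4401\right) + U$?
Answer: $- \frac{6604033}{300} \approx -22013.0$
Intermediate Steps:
$U = -26414$ ($U = -15728 - 10686 = -26414$)
$x{\left(X,h \right)} = \frac{39 + X}{2 h}$
$\left(x{\left(94,-150 \right)} + 4401\right) + U = \left(\frac{39 + 94}{2 \left(-150\right)} + 4401\right) - 26414 = \left(\frac{1}{2} \left(- \frac{1}{150}\right) 133 + 4401\right) - 26414 = \left(- \frac{133}{300} + 4401\right) - 26414 = \frac{1320167}{300} - 26414 = - \frac{6604033}{300}$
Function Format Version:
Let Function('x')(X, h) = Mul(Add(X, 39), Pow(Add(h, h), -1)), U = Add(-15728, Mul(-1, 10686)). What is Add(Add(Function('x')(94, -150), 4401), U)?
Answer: Rational(-6604033, 300) ≈ -22013.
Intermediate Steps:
U = -26414 (U = Add(-15728, -10686) = -26414)
Function('x')(X, h) = Mul(Rational(1, 2), Pow(h, -1), Add(39, X)) (Function('x')(X, h) = Mul(Add(39, X), Pow(Mul(2, h), -1)) = Mul(Add(39, X), Mul(Rational(1, 2), Pow(h, -1))) = Mul(Rational(1, 2), Pow(h, -1), Add(39, X)))
Add(Add(Function('x')(94, -150), 4401), U) = Add(Add(Mul(Rational(1, 2), Pow(-150, -1), Add(39, 94)), 4401), -26414) = Add(Add(Mul(Rational(1, 2), Rational(-1, 150), 133), 4401), -26414) = Add(Add(Rational(-133, 300), 4401), -26414) = Add(Rational(1320167, 300), -26414) = Rational(-6604033, 300)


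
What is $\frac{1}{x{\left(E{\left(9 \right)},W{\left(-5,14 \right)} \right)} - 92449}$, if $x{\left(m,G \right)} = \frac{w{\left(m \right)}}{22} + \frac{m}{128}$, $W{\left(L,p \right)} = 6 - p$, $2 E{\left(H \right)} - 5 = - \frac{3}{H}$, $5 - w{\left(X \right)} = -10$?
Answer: $- \frac{4224}{390501619} \approx -1.0817 \cdot 10^{-5}$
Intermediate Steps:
$w{\left(X \right)} = 15$ ($w{\left(X \right)} = 5 - -10 = 5 + 10 = 15$)
$E{\left(H \right)} = \frac{5}{2} - \frac{3}{2 H}$ ($E{\left(H \right)} = \frac{5}{2} + \frac{\left(-3\right) \frac{1}{H}}{2} = \frac{5}{2} - \frac{3}{2 H}$)
$x{\left(m,G \right)} = \frac{15}{22} + \frac{m}{128}$
$\frac{1}{x{\left(E{\left(9 \right)},W{\left(-5,14 \right)} \right)} - 92449} = \frac{1}{\left(\frac{15}{22} + \frac{\frac{1}{2} \cdot \frac{1}{9} \left(-3 + 5 \cdot 9\right)}{128}\right) - 92449} = \frac{1}{\left(\frac{15}{22} + \frac{\frac{1}{2} \cdot \frac{1}{9} \left(-3 + 45\right)}{128}\right) - 92449} = \frac{1}{\left(\frac{15}{22} + \frac{\frac{1}{2} \cdot \frac{1}{9} \cdot 42}{128}\right) - 92449} = \frac{1}{\left(\frac{15}{22} + \frac{1}{128} \cdot \frac{7}{3}\right) - 92449} = \frac{1}{\left(\frac{15}{22} + \frac{7}{384}\right) - 92449} = \frac{1}{\frac{2957}{4224} - 92449} = \frac{1}{- \frac{390501619}{4224}} = - \frac{4224}{390501619}$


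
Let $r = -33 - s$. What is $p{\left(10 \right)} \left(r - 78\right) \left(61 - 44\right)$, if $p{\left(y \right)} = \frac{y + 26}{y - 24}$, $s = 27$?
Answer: $\frac{42228}{7} \approx 6032.6$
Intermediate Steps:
$r = -60$ ($r = -33 - 27 = -60$)
$p{\left(y \right)} = \frac{26 + y}{-24 + y}$
$p{\left(10 \right)} \left(r - 78\right) \left(61 - 44\right) = \frac{26 + 10}{-24 + 10} \left(-60 - 78\right) \left(61 - 44\right) = \frac{1}{-14} \cdot 36 \left(\left(-138\right) 17\right) = \left(- \frac{1}{14}\right) 36 \left(-2346\right) = \left(- \frac{18}{7}\right) \left(-2346\right) = \frac{42228}{7}$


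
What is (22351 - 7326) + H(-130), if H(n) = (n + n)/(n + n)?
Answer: 15026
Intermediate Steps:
H(n) = 1 (H(n) = (2*n)/((2*n)) = (2*n)*(1/(2*n)) = 1)
(22351 - 7326) + H(-130) = (22351 - 7326) + 1 = 15025 + 1 = 15026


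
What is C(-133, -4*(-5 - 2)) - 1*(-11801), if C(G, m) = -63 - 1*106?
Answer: 11632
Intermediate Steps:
C(G, m) = -169 (C(G, m) = -63 - 106 = -169)
C(-133, -4*(-5 - 2)) - 1*(-11801) = -169 - 1*(-11801) = -169 + 11801 = 11632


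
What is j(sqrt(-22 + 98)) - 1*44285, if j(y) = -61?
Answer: -44346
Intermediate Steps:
j(sqrt(-22 + 98)) - 1*44285 = -61 - 1*44285 = -61 - 44285 = -44346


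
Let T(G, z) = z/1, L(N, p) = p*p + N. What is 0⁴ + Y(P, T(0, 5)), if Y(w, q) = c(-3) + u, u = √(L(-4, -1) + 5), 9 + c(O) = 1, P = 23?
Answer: -8 + √2 ≈ -6.5858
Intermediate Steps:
c(O) = -8 (c(O) = -9 + 1 = -8)
L(N, p) = N + p² (L(N, p) = p² + N = N + p²)
T(G, z) = z (T(G, z) = z*1 = z)
u = √2 (u = √((-4 + (-1)²) + 5) = √((-4 + 1) + 5) = √(-3 + 5) = √2 ≈ 1.4142)
Y(w, q) = -8 + √2
0⁴ + Y(P, T(0, 5)) = 0⁴ + (-8 + √2) = 0 + (-8 + √2) = -8 + √2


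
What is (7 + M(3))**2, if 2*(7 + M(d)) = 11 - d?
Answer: 16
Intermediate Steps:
M(d) = -3/2 - d/2 (M(d) = -7 + (11 - d)/2 = -7 + (11/2 - d/2) = -3/2 - d/2)
(7 + M(3))**2 = (7 + (-3/2 - 1/2*3))**2 = (7 + (-3/2 - 3/2))**2 = (7 - 3)**2 = 4**2 = 16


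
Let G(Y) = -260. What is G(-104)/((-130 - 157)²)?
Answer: -260/82369 ≈ -0.0031565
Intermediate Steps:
G(-104)/((-130 - 157)²) = -260/(-130 - 157)² = -260/((-287)²) = -260/82369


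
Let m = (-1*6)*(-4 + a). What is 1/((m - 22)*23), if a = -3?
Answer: 1/460 ≈ 0.0021739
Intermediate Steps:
m = 42 (m = (-1*6)*(-4 - 3) = -6*(-7) = 42)
1/((m - 22)*23) = 1/((42 - 22)*23) = 1/(20*23) = 1/460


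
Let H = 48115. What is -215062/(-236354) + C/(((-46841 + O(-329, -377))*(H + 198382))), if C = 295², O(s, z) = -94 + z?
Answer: 1254044847774559/1378211616645328 ≈ 0.90991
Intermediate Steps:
C = 87025
-215062/(-236354) + C/(((-46841 + O(-329, -377))*(H + 198382))) = -215062/(-236354) + 87025/(((-46841 + (-94 - 377))*(48115 + 198382))) = -215062*(-1/236354) + 87025/(((-46841 - 471)*246497)) = 107531/118177 + 87025/((-47312*246497)) = 107531/118177 + 87025/(-11662266064) = 107531/118177 + 87025*(-1/11662266064) = 107531/118177 - 87025/11662266064 = 1254044847774559/1378211616645328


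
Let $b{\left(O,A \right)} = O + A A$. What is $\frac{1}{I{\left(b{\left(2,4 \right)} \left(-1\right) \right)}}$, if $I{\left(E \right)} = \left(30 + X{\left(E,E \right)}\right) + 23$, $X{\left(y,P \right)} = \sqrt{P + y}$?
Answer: $\frac{53}{2845} - \frac{6 i}{2845} \approx 0.018629 - 0.002109 i$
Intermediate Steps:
$b{\left(O,A \right)} = O + A^{2}$
$I{\left(E \right)} = 53 + \sqrt{2} \sqrt{E}$ ($I{\left(E \right)} = \left(30 + \sqrt{E + E}\right) + 23 = \left(30 + \sqrt{2 E}\right) + 23 = \left(30 + \sqrt{2} \sqrt{E}\right) + 23 = 53 + \sqrt{2} \sqrt{E}$)
$\frac{1}{I{\left(b{\left(2,4 \right)} \left(-1\right) \right)}} = \frac{1}{53 + \sqrt{2} \sqrt{\left(2 + 4^{2}\right) \left(-1\right)}} = \frac{1}{53 + \sqrt{2} \sqrt{\left(2 + 16\right) \left(-1\right)}} = \frac{1}{53 + \sqrt{2} \sqrt{18 \left(-1\right)}} = \frac{1}{53 + \sqrt{2} \sqrt{-18}} = \frac{1}{53 + \sqrt{2} \cdot 3 i \sqrt{2}} = \frac{1}{53 + 6 i} = \frac{53 - 6 i}{2845}$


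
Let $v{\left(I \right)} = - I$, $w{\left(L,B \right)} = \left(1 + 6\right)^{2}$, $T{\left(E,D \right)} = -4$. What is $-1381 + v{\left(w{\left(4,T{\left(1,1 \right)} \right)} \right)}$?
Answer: $-1430$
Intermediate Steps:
$w{\left(L,B \right)} = 49$ ($w{\left(L,B \right)} = 7^{2} = 49$)
$-1381 + v{\left(w{\left(4,T{\left(1,1 \right)} \right)} \right)} = -1381 - 49 = -1430$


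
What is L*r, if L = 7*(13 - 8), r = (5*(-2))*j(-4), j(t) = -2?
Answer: 700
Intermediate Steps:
r = 20 (r = (5*(-2))*(-2) = -10*(-2) = 20)
L = 35 (L = 7*5 = 35)
L*r = 35*20 = 700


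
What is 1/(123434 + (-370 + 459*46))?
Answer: 1/144178 ≈ 6.9359e-6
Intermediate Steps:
1/(123434 + (-370 + 459*46)) = 1/(123434 + (-370 + 21114)) = 1/(123434 + 20744) = 1/144178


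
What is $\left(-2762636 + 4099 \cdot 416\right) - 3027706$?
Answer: $-4085158$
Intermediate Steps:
$\left(-2762636 + 4099 \cdot 416\right) - 3027706 = \left(-2762636 + 1705184\right) - 3027706 = -1057452 - 3027706 = -4085158$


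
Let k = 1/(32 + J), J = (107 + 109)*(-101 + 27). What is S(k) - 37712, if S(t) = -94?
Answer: -37806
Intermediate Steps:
J = -15984 (J = 216*(-74) = -15984)
k = -1/15952 (k = 1/(32 - 15984) = 1/(-15952) = -1/15952 ≈ -6.2688e-5)
S(k) - 37712 = -94 - 37712 = -37806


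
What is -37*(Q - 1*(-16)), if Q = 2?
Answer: -666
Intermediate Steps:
-37*(Q - 1*(-16)) = -37*(2 - 1*(-16)) = -37*(2 + 16) = -37*18 = -666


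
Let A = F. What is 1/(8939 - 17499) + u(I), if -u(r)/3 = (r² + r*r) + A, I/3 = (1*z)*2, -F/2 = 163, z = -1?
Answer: 6522719/8560 ≈ 762.00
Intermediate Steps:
F = -326 (F = -2*163 = -326)
A = -326
I = -6 (I = 3*((1*(-1))*2) = 3*(-1*2) = 3*(-2) = -6)
u(r) = 978 - 6*r² (u(r) = -3*((r² + r*r) - 326) = -3*((r² + r²) - 326) = -3*(2*r² - 326) = -3*(-326 + 2*r²) = 978 - 6*r²)
1/(8939 - 17499) + u(I) = 1/(8939 - 17499) + (978 - 6*(-6)²) = 1/(-8560) + (978 - 6*36) = -1/8560 + (978 - 216) = -1/8560 + 762 = 6522719/8560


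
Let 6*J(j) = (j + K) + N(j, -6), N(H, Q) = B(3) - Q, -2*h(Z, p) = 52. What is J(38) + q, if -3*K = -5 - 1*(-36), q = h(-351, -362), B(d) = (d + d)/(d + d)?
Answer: -182/9 ≈ -20.222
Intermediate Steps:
h(Z, p) = -26 (h(Z, p) = -½*52 = -26)
B(d) = 1 (B(d) = (2*d)/((2*d)) = (2*d)*(1/(2*d)) = 1)
q = -26
N(H, Q) = 1 - Q
K = -31/3 (K = -(-5 - 1*(-36))/3 = -(-5 + 36)/3 = -⅓*31 = -31/3 ≈ -10.333)
J(j) = -5/9 + j/6 (J(j) = ((j - 31/3) + (1 - 1*(-6)))/6 = ((-31/3 + j) + (1 + 6))/6 = ((-31/3 + j) + 7)/6 = (-10/3 + j)/6 = -5/9 + j/6)
J(38) + q = (-5/9 + (⅙)*38) - 26 = (-5/9 + 19/3) - 26 = 52/9 - 26 = -182/9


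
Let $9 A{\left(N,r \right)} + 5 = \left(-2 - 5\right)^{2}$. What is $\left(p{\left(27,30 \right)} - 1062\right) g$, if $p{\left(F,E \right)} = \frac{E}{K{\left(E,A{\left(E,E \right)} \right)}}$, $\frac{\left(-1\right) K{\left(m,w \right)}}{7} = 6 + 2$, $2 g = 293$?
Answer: $- \frac{8717043}{56} \approx -1.5566 \cdot 10^{5}$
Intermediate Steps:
$g = \frac{293}{2}$ ($g = \frac{1}{2} \cdot 293 = \frac{293}{2} \approx 146.5$)
$A{\left(N,r \right)} = \frac{44}{9}$ ($A{\left(N,r \right)} = - \frac{5}{9} + \frac{\left(-2 - 5\right)^{2}}{9} = - \frac{5}{9} + \frac{\left(-7\right)^{2}}{9} = - \frac{5}{9} + \frac{1}{9} \cdot 49 = - \frac{5}{9} + \frac{49}{9} = \frac{44}{9}$)
$K{\left(m,w \right)} = -56$ ($K{\left(m,w \right)} = - 7 \left(6 + 2\right) = \left(-7\right) 8 = -56$)
$p{\left(F,E \right)} = - \frac{E}{56}$ ($p{\left(F,E \right)} = \frac{E}{-56} = E \left(- \frac{1}{56}\right) = - \frac{E}{56}$)
$\left(p{\left(27,30 \right)} - 1062\right) g = \left(\left(- \frac{1}{56}\right) 30 - 1062\right) \frac{293}{2} = \left(- \frac{15}{28} - 1062\right) \frac{293}{2} = \left(- \frac{29751}{28}\right) \frac{293}{2} = - \frac{8717043}{56}$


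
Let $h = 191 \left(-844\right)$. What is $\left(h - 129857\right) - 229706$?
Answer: $-520767$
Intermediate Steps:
$h = -161204$
$\left(h - 129857\right) - 229706 = \left(-161204 - 129857\right) - 229706 = -291061 - 229706 = -520767$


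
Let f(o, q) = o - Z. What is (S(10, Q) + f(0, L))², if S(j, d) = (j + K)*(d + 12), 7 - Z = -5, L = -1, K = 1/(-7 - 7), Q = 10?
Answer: 2088025/49 ≈ 42613.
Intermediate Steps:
K = -1/14 (K = 1/(-14) = -1/14 ≈ -0.071429)
Z = 12 (Z = 7 - 1*(-5) = 7 + 5 = 12)
S(j, d) = (12 + d)*(-1/14 + j) (S(j, d) = (j - 1/14)*(d + 12) = (-1/14 + j)*(12 + d) = (12 + d)*(-1/14 + j))
f(o, q) = -12 + o (f(o, q) = o - 1*12 = o - 12 = -12 + o)
(S(10, Q) + f(0, L))² = ((-6/7 + 12*10 - 1/14*10 + 10*10) + (-12 + 0))² = ((-6/7 + 120 - 5/7 + 100) - 12)² = (1529/7 - 12)² = (1445/7)² = 2088025/49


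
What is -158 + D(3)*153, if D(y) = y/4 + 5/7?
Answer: 1849/28 ≈ 66.036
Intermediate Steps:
D(y) = 5/7 + y/4 (D(y) = y*(¼) + 5*(⅐) = y/4 + 5/7 = 5/7 + y/4)
-158 + D(3)*153 = -158 + (5/7 + (¼)*3)*153 = -158 + (5/7 + ¾)*153 = -158 + (41/28)*153 = -158 + 6273/28 = 1849/28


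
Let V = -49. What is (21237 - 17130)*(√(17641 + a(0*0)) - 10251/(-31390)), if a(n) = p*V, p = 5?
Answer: 42100857/31390 + 8214*√4349 ≈ 5.4303e+5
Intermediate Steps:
a(n) = -245 (a(n) = 5*(-49) = -245)
(21237 - 17130)*(√(17641 + a(0*0)) - 10251/(-31390)) = (21237 - 17130)*(√(17641 - 245) - 10251/(-31390)) = 4107*(√17396 - 10251*(-1/31390)) = 4107*(2*√4349 + 10251/31390) = 4107*(10251/31390 + 2*√4349) = 42100857/31390 + 8214*√4349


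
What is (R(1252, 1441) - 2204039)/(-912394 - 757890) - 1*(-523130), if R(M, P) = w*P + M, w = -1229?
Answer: 218444910674/417571 ≈ 5.2313e+5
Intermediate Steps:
R(M, P) = M - 1229*P (R(M, P) = -1229*P + M = M - 1229*P)
(R(1252, 1441) - 2204039)/(-912394 - 757890) - 1*(-523130) = ((1252 - 1229*1441) - 2204039)/(-912394 - 757890) - 1*(-523130) = ((1252 - 1770989) - 2204039)/(-1670284) + 523130 = (-1769737 - 2204039)*(-1/1670284) + 523130 = -3973776*(-1/1670284) + 523130 = 993444/417571 + 523130 = 218444910674/417571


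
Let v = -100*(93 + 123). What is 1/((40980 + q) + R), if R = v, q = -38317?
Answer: -1/18937 ≈ -5.2807e-5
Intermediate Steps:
v = -21600 (v = -100*216 = -21600)
R = -21600
1/((40980 + q) + R) = 1/((40980 - 38317) - 21600) = 1/(2663 - 21600) = 1/(-18937) = -1/18937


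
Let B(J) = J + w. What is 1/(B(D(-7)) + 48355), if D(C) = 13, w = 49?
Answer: 1/48417 ≈ 2.0654e-5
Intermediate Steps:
B(J) = 49 + J (B(J) = J + 49 = 49 + J)
1/(B(D(-7)) + 48355) = 1/((49 + 13) + 48355) = 1/(62 + 48355) = 1/48417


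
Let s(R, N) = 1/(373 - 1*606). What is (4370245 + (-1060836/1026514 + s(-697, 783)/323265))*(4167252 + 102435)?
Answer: 240452864128918177104814082/12886299872155 ≈ 1.8660e+13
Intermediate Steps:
s(R, N) = -1/233 (s(R, N) = 1/(373 - 606) = 1/(-233) = -1/233)
(4370245 + (-1060836/1026514 + s(-697, 783)/323265))*(4167252 + 102435) = (4370245 + (-1060836/1026514 - 1/233/323265))*(4167252 + 102435) = (4370245 + (-1060836*1/1026514 - 1/233*1/323265))*4269687 = (4370245 + (-530418/513257 - 1/75320745))*4269687 = (4370245 - 39951479434667/38658899616465)*4269687 = (168948822802878649258/38658899616465)*4269687 = 240452864128918177104814082/12886299872155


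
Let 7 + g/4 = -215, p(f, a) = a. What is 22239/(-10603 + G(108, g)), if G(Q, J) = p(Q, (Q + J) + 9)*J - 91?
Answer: 22239/673954 ≈ 0.032998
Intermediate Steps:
g = -888 (g = -28 + 4*(-215) = -28 - 860 = -888)
G(Q, J) = -91 + J*(9 + J + Q) (G(Q, J) = ((Q + J) + 9)*J - 91 = ((J + Q) + 9)*J - 91 = (9 + J + Q)*J - 91 = J*(9 + J + Q) - 91 = -91 + J*(9 + J + Q))
22239/(-10603 + G(108, g)) = 22239/(-10603 + (-91 - 888*(9 - 888 + 108))) = 22239/(-10603 + (-91 - 888*(-771))) = 22239/(-10603 + (-91 + 684648)) = 22239/(-10603 + 684557) = 22239/673954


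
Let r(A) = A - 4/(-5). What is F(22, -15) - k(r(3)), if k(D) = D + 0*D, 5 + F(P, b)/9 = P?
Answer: 746/5 ≈ 149.20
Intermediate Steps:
F(P, b) = -45 + 9*P
r(A) = 4/5 + A (r(A) = A - 4*(-1/5) = A + 4/5 = 4/5 + A)
k(D) = D (k(D) = D + 0 = D)
F(22, -15) - k(r(3)) = (-45 + 9*22) - (4/5 + 3) = (-45 + 198) - 1*19/5 = 153 - 19/5 = 746/5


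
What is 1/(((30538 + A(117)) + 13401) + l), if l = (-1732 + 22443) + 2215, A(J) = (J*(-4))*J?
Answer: 1/12109 ≈ 8.2583e-5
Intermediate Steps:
A(J) = -4*J² (A(J) = (-4*J)*J = -4*J²)
l = 22926 (l = 20711 + 2215 = 22926)
1/(((30538 + A(117)) + 13401) + l) = 1/(((30538 - 4*117²) + 13401) + 22926) = 1/(((30538 - 4*13689) + 13401) + 22926) = 1/(((30538 - 54756) + 13401) + 22926) = 1/((-24218 + 13401) + 22926) = 1/(-10817 + 22926) = 1/12109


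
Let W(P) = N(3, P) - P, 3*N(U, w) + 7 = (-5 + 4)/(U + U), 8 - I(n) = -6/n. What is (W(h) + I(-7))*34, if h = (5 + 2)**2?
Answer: -94775/63 ≈ -1504.4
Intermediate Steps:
I(n) = 8 + 6/n (I(n) = 8 - (-6)/n = 8 + 6/n)
N(U, w) = -7/3 - 1/(6*U) (N(U, w) = -7/3 + ((-5 + 4)/(U + U))/3 = -7/3 + (-1/(2*U))/3 = -7/3 - 1/(6*U))
h = 49 (h = 7**2 = 49)
W(P) = -43/18 - P (W(P) = (1/6)*(-1 - 14*3)/3 - P = (1/6)*(1/3)*(-1 - 42) - P = (1/6)*(1/3)*(-43) - P = -43/18 - P)
(W(h) + I(-7))*34 = ((-43/18 - 1*49) + (8 + 6/(-7)))*34 = ((-43/18 - 49) + (8 + 6*(-1/7)))*34 = (-925/18 + (8 - 6/7))*34 = (-925/18 + 50/7)*34 = -5575/126*34 = -94775/63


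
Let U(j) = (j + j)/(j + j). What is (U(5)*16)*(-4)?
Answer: -64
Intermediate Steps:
U(j) = 1 (U(j) = (2*j)/((2*j)) = (2*j)*(1/(2*j)) = 1)
(U(5)*16)*(-4) = (1*16)*(-4) = 16*(-4) = -64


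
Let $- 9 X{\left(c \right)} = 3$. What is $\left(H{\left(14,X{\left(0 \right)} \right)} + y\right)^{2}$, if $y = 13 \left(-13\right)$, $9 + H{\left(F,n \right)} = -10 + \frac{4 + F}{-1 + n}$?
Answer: $\frac{162409}{4} \approx 40602.0$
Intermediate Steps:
$X{\left(c \right)} = - \frac{1}{3}$ ($X{\left(c \right)} = \left(- \frac{1}{9}\right) 3 = - \frac{1}{3}$)
$H{\left(F,n \right)} = -19 + \frac{4 + F}{-1 + n}$ ($H{\left(F,n \right)} = -9 + \left(-10 + \frac{4 + F}{-1 + n}\right) = -19 + \frac{4 + F}{-1 + n}$)
$y = -169$
$\left(H{\left(14,X{\left(0 \right)} \right)} + y\right)^{2} = \left(\frac{23 + 14 - - \frac{19}{3}}{-1 - \frac{1}{3}} - 169\right)^{2} = \left(\frac{23 + 14 + \frac{19}{3}}{- \frac{4}{3}} - 169\right)^{2} = \left(\left(- \frac{3}{4}\right) \frac{130}{3} - 169\right)^{2} = \left(- \frac{65}{2} - 169\right)^{2} = \left(- \frac{403}{2}\right)^{2} = \frac{162409}{4}$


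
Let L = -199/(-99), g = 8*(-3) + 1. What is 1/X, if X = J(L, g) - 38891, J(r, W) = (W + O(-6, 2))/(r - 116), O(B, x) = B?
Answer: -11285/438882064 ≈ -2.5713e-5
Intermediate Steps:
g = -23 (g = -24 + 1 = -23)
L = 199/99 (L = -199*(-1/99) = 199/99 ≈ 2.0101)
J(r, W) = (-6 + W)/(-116 + r) (J(r, W) = (W - 6)/(r - 116) = (-6 + W)/(-116 + r))
X = -438882064/11285 (X = (-6 - 23)/(-116 + 199/99) - 38891 = -29/(-11285/99) - 38891 = -99/11285*(-29) - 38891 = 2871/11285 - 38891 = -438882064/11285 ≈ -38891.)
1/X = 1/(-438882064/11285) = -11285/438882064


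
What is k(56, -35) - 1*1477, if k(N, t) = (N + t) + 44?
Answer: -1412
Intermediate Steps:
k(N, t) = 44 + N + t
k(56, -35) - 1*1477 = (44 + 56 - 35) - 1*1477 = 65 - 1477 = -1412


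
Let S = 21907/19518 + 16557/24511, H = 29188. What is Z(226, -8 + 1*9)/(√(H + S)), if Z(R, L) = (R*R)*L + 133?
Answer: 51209*√6680727769987586323446/13964565635227 ≈ 299.73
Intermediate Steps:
Z(R, L) = 133 + L*R² (Z(R, L) = R²*L + 133 = L*R² + 133 = 133 + L*R²)
S = 860122003/478405698 (S = 21907*(1/19518) + 16557*(1/24511) = 21907/19518 + 16557/24511 = 860122003/478405698 ≈ 1.7979)
Z(226, -8 + 1*9)/(√(H + S)) = (133 + (-8 + 1*9)*226²)/(√(29188 + 860122003/478405698)) = (133 + (-8 + 9)*51076)/(√(13964565635227/478405698)) = (133 + 1*51076)/((√6680727769987586323446/478405698)) = (133 + 51076)*(√6680727769987586323446/13964565635227) = 51209*(√6680727769987586323446/13964565635227) = 51209*√6680727769987586323446/13964565635227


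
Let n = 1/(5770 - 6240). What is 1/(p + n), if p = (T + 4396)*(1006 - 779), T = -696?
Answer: 470/394752999 ≈ 1.1906e-6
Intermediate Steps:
n = -1/470 (n = 1/(-470) = -1/470 ≈ -0.0021277)
p = 839900 (p = (-696 + 4396)*(1006 - 779) = 3700*227 = 839900)
1/(p + n) = 1/(839900 - 1/470) = 1/(394752999/470) = 470/394752999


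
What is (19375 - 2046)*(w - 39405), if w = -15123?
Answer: -944915712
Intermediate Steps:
(19375 - 2046)*(w - 39405) = (19375 - 2046)*(-15123 - 39405) = 17329*(-54528) = -944915712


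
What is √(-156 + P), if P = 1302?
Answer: √1146 ≈ 33.853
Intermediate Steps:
√(-156 + P) = √(-156 + 1302) = √1146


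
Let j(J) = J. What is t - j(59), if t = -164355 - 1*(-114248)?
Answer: -50166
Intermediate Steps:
t = -50107 (t = -164355 + 114248 = -50107)
t - j(59) = -50107 - 1*59 = -50107 - 59 = -50166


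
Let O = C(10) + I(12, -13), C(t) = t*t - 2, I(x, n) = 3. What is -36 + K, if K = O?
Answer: 65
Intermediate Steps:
C(t) = -2 + t² (C(t) = t² - 2 = -2 + t²)
O = 101 (O = (-2 + 10²) + 3 = (-2 + 100) + 3 = 98 + 3 = 101)
K = 101
-36 + K = -36 + 101 = 65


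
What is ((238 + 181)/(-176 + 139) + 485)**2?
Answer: 307160676/1369 ≈ 2.2437e+5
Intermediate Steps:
((238 + 181)/(-176 + 139) + 485)**2 = (419/(-37) + 485)**2 = (419*(-1/37) + 485)**2 = (-419/37 + 485)**2 = (17526/37)**2 = 307160676/1369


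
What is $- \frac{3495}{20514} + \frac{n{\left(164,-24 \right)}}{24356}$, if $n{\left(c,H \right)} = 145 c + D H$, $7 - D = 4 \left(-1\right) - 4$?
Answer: $\frac{32942805}{41636582} \approx 0.7912$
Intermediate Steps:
$D = 15$ ($D = 7 - \left(4 \left(-1\right) - 4\right) = 7 - \left(-4 - 4\right) = 7 - -8 = 7 + 8 = 15$)
$n{\left(c,H \right)} = 15 H + 145 c$ ($n{\left(c,H \right)} = 145 c + 15 H = 15 H + 145 c$)
$- \frac{3495}{20514} + \frac{n{\left(164,-24 \right)}}{24356} = - \frac{3495}{20514} + \frac{15 \left(-24\right) + 145 \cdot 164}{24356} = \left(-3495\right) \frac{1}{20514} + \left(-360 + 23780\right) \frac{1}{24356} = - \frac{1165}{6838} + 23420 \cdot \frac{1}{24356} = - \frac{1165}{6838} + \frac{5855}{6089} = \frac{32942805}{41636582}$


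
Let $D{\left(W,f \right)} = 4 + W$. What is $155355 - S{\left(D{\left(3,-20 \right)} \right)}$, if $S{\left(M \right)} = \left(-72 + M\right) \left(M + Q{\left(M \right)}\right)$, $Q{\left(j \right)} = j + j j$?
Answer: $159450$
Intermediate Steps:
$Q{\left(j \right)} = j + j^{2}$
$S{\left(M \right)} = \left(-72 + M\right) \left(M + M \left(1 + M\right)\right)$
$155355 - S{\left(D{\left(3,-20 \right)} \right)} = 155355 - \left(4 + 3\right) \left(-144 + \left(4 + 3\right)^{2} - 70 \left(4 + 3\right)\right) = 155355 - 7 \left(-144 + 7^{2} - 490\right) = 155355 - 7 \left(-144 + 49 - 490\right) = 155355 - 7 \left(-585\right) = 155355 - -4095 = 155355 + 4095 = 159450$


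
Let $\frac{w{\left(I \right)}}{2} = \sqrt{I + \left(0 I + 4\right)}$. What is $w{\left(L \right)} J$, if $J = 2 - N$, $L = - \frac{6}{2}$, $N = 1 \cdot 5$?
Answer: $-6$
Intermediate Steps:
$N = 5$
$L = -3$ ($L = \left(-6\right) \frac{1}{2} = -3$)
$J = -3$ ($J = 2 - 5 = -3$)
$w{\left(I \right)} = 2 \sqrt{4 + I}$ ($w{\left(I \right)} = 2 \sqrt{I + \left(0 I + 4\right)} = 2 \sqrt{I + \left(0 + 4\right)} = 2 \sqrt{I + 4} = 2 \sqrt{4 + I}$)
$w{\left(L \right)} J = 2 \sqrt{4 - 3} \left(-3\right) = 2 \sqrt{1} \left(-3\right) = 2 \cdot 1 \left(-3\right) = 2 \left(-3\right) = -6$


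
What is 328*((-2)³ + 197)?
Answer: 61992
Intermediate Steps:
328*((-2)³ + 197) = 328*(-8 + 197) = 328*189 = 61992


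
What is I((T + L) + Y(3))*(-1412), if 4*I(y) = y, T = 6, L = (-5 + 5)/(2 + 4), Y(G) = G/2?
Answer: -5295/2 ≈ -2647.5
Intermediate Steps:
Y(G) = G/2 (Y(G) = G*(½) = G/2)
L = 0 (L = 0/6 = 0*(⅙) = 0)
I(y) = y/4
I((T + L) + Y(3))*(-1412) = (((6 + 0) + (½)*3)/4)*(-1412) = ((6 + 3/2)/4)*(-1412) = ((¼)*(15/2))*(-1412) = (15/8)*(-1412) = -5295/2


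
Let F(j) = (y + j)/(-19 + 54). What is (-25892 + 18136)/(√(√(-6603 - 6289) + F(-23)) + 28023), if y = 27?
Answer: -271460/(980805 + √70*√(2 + 35*I*√3223)) ≈ -0.2767 + 7.434e-5*I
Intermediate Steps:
F(j) = 27/35 + j/35 (F(j) = (27 + j)/(-19 + 54) = (27 + j)/35 = (27 + j)*(1/35) = 27/35 + j/35)
(-25892 + 18136)/(√(√(-6603 - 6289) + F(-23)) + 28023) = (-25892 + 18136)/(√(√(-6603 - 6289) + (27/35 + (1/35)*(-23))) + 28023) = -7756/(√(√(-12892) + (27/35 - 23/35)) + 28023) = -7756/(√(2*I*√3223 + 4/35) + 28023) = -7756/(√(4/35 + 2*I*√3223) + 28023) = -7756/(28023 + √(4/35 + 2*I*√3223))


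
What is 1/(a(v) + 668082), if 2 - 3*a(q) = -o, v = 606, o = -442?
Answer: 3/2003806 ≈ 1.4972e-6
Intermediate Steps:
a(q) = -440/3 (a(q) = 2/3 - (-1)*(-442)/3 = 2/3 - 1/3*442 = 2/3 - 442/3 = -440/3)
1/(a(v) + 668082) = 1/(-440/3 + 668082) = 1/(2003806/3) = 3/2003806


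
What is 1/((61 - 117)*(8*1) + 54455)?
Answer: 1/54007 ≈ 1.8516e-5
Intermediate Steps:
1/((61 - 117)*(8*1) + 54455) = 1/(-56*8 + 54455) = 1/(-448 + 54455) = 1/54007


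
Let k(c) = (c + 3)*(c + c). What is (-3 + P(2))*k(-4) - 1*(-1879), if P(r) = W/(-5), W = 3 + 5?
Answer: 9211/5 ≈ 1842.2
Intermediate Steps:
W = 8
P(r) = -8/5 (P(r) = 8/(-5) = 8*(-⅕) = -8/5)
k(c) = 2*c*(3 + c) (k(c) = (3 + c)*(2*c) = 2*c*(3 + c))
(-3 + P(2))*k(-4) - 1*(-1879) = (-3 - 8/5)*(2*(-4)*(3 - 4)) - 1*(-1879) = -46*(-4)*(-1)/5 + 1879 = -23/5*8 + 1879 = -184/5 + 1879 = 9211/5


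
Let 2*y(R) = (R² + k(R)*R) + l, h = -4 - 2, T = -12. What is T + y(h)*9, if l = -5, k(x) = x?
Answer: 579/2 ≈ 289.50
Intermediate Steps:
h = -6
y(R) = -5/2 + R² (y(R) = ((R² + R*R) - 5)/2 = ((R² + R²) - 5)/2 = (2*R² - 5)/2 = (-5 + 2*R²)/2 = -5/2 + R²)
T + y(h)*9 = -12 + (-5/2 + (-6)²)*9 = -12 + (-5/2 + 36)*9 = -12 + (67/2)*9 = -12 + 603/2 = 579/2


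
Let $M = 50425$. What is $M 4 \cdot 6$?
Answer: $1210200$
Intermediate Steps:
$M 4 \cdot 6 = 50425 \cdot 4 \cdot 6 = 50425 \cdot 24 = 1210200$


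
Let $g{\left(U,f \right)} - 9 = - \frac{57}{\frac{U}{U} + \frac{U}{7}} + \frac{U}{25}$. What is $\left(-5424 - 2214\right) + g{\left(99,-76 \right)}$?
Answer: $- \frac{20216331}{2650} \approx -7628.8$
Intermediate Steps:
$g{\left(U,f \right)} = 9 - \frac{57}{1 + \frac{U}{7}} + \frac{U}{25}$ ($g{\left(U,f \right)} = 9 + \left(- \frac{57}{\frac{U}{U} + \frac{U}{7}} + \frac{U}{25}\right) = 9 + \left(- \frac{57}{1 + U \frac{1}{7}} + U \frac{1}{25}\right) = 9 + \left(- \frac{57}{1 + \frac{U}{7}} + \frac{U}{25}\right) = 9 - \frac{57}{1 + \frac{U}{7}} + \frac{U}{25}$)
$\left(-5424 - 2214\right) + g{\left(99,-76 \right)} = \left(-5424 - 2214\right) + \frac{-8400 + 99^{2} + 232 \cdot 99}{25 \left(7 + 99\right)} = -7638 + \frac{-8400 + 9801 + 22968}{25 \cdot 106} = -7638 + \frac{1}{25} \cdot \frac{1}{106} \cdot 24369 = -7638 + \frac{24369}{2650} = - \frac{20216331}{2650}$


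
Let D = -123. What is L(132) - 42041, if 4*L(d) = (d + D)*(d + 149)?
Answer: -165635/4 ≈ -41409.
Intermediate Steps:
L(d) = (-123 + d)*(149 + d)/4 (L(d) = ((d - 123)*(d + 149))/4 = ((-123 + d)*(149 + d))/4 = (-123 + d)*(149 + d)/4)
L(132) - 42041 = (-18327/4 + (¼)*132² + (13/2)*132) - 42041 = (-18327/4 + (¼)*17424 + 858) - 42041 = (-18327/4 + 4356 + 858) - 42041 = 2529/4 - 42041 = -165635/4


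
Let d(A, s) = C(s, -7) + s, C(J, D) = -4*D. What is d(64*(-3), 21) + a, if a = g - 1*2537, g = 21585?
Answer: 19097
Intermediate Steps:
d(A, s) = 28 + s (d(A, s) = -4*(-7) + s = 28 + s)
a = 19048 (a = 21585 - 1*2537 = 21585 - 2537 = 19048)
d(64*(-3), 21) + a = (28 + 21) + 19048 = 49 + 19048 = 19097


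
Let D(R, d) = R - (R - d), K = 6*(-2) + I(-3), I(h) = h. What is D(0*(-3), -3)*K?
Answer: 45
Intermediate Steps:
K = -15 (K = 6*(-2) - 3 = -12 - 3 = -15)
D(R, d) = d (D(R, d) = R + (d - R) = d)
D(0*(-3), -3)*K = -3*(-15) = 45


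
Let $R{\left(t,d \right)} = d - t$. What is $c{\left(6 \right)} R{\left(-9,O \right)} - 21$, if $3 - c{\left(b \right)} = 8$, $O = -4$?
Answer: $-46$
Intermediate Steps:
$c{\left(b \right)} = -5$ ($c{\left(b \right)} = 3 - 8 = -5$)
$c{\left(6 \right)} R{\left(-9,O \right)} - 21 = - 5 \left(-4 - -9\right) - 21 = - 5 \left(-4 + 9\right) - 21 = \left(-5\right) 5 - 21 = -25 - 21 = -46$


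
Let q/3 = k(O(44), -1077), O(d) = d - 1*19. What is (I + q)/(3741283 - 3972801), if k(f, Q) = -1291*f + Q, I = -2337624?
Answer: 174120/16537 ≈ 10.529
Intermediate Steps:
O(d) = -19 + d (O(d) = d - 19 = -19 + d)
k(f, Q) = Q - 1291*f
q = -100056 (q = 3*(-1077 - 1291*(-19 + 44)) = 3*(-1077 - 1291*25) = 3*(-1077 - 32275) = 3*(-33352) = -100056)
(I + q)/(3741283 - 3972801) = (-2337624 - 100056)/(3741283 - 3972801) = -2437680/(-231518) = -2437680*(-1/231518) = 174120/16537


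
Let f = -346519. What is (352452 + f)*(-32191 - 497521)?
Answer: -3142781296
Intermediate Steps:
(352452 + f)*(-32191 - 497521) = (352452 - 346519)*(-32191 - 497521) = 5933*(-529712) = -3142781296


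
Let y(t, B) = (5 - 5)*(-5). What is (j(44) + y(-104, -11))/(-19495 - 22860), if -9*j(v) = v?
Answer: 44/381195 ≈ 0.00011543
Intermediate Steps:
y(t, B) = 0 (y(t, B) = 0*(-5) = 0)
j(v) = -v/9
(j(44) + y(-104, -11))/(-19495 - 22860) = (-⅑*44 + 0)/(-19495 - 22860) = (-44/9 + 0)/(-42355) = -44/9*(-1/42355) = 44/381195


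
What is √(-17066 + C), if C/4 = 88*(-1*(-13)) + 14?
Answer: I*√12434 ≈ 111.51*I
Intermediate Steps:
C = 4632 (C = 4*(88*(-1*(-13)) + 14) = 4*(88*13 + 14) = 4*(1144 + 14) = 4*1158 = 4632)
√(-17066 + C) = √(-17066 + 4632) = √(-12434) = I*√12434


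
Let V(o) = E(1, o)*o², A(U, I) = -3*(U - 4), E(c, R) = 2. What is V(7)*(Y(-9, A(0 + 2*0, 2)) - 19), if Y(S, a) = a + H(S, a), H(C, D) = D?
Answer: 490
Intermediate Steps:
A(U, I) = 12 - 3*U (A(U, I) = -3*(-4 + U) = 12 - 3*U)
Y(S, a) = 2*a (Y(S, a) = a + a = 2*a)
V(o) = 2*o²
V(7)*(Y(-9, A(0 + 2*0, 2)) - 19) = (2*7²)*(2*(12 - 3*(0 + 2*0)) - 19) = (2*49)*(2*(12 - 3*(0 + 0)) - 19) = 98*(2*(12 - 3*0) - 19) = 98*(2*(12 + 0) - 19) = 98*(2*12 - 19) = 98*(24 - 19) = 98*5 = 490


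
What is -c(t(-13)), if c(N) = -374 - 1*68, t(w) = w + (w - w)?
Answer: 442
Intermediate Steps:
t(w) = w (t(w) = w + 0 = w)
c(N) = -442 (c(N) = -374 - 68 = -442)
-c(t(-13)) = -1*(-442) = 442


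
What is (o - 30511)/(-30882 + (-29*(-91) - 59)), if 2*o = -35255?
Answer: 96277/56604 ≈ 1.7009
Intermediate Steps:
o = -35255/2 (o = (½)*(-35255) = -35255/2 ≈ -17628.)
(o - 30511)/(-30882 + (-29*(-91) - 59)) = (-35255/2 - 30511)/(-30882 + (-29*(-91) - 59)) = -96277/(2*(-30882 + (2639 - 59))) = -96277/(2*(-30882 + 2580)) = -96277/2/(-28302) = -96277/2*(-1/28302) = 96277/56604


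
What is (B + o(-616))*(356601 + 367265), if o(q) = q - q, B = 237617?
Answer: 172002867322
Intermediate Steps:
o(q) = 0
(B + o(-616))*(356601 + 367265) = (237617 + 0)*(356601 + 367265) = 237617*723866 = 172002867322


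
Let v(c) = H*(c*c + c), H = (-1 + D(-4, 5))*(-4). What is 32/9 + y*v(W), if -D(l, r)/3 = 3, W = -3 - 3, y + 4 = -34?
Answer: -410368/9 ≈ -45596.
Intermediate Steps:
y = -38 (y = -4 - 34 = -38)
W = -6
D(l, r) = -9 (D(l, r) = -3*3 = -9)
H = 40 (H = (-1 - 9)*(-4) = -10*(-4) = 40)
v(c) = 40*c + 40*c**2 (v(c) = 40*(c*c + c) = 40*(c**2 + c) = 40*(c + c**2) = 40*c + 40*c**2)
32/9 + y*v(W) = 32/9 - 1520*(-6)*(1 - 6) = 32*(1/9) - 1520*(-6)*(-5) = 32/9 - 38*1200 = 32/9 - 45600 = -410368/9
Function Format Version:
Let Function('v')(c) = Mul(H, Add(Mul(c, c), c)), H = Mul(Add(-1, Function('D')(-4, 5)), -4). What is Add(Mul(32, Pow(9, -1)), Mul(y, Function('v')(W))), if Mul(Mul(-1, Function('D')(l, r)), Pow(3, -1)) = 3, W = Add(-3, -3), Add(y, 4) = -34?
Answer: Rational(-410368, 9) ≈ -45596.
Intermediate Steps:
y = -38 (y = Add(-4, -34) = -38)
W = -6
Function('D')(l, r) = -9 (Function('D')(l, r) = Mul(-3, 3) = -9)
H = 40 (H = Mul(Add(-1, -9), -4) = Mul(-10, -4) = 40)
Function('v')(c) = Add(Mul(40, c), Mul(40, Pow(c, 2))) (Function('v')(c) = Mul(40, Add(Mul(c, c), c)) = Mul(40, Add(Pow(c, 2), c)) = Mul(40, Add(c, Pow(c, 2))) = Add(Mul(40, c), Mul(40, Pow(c, 2))))
Add(Mul(32, Pow(9, -1)), Mul(y, Function('v')(W))) = Add(Mul(32, Pow(9, -1)), Mul(-38, Mul(40, -6, Add(1, -6)))) = Add(Mul(32, Rational(1, 9)), Mul(-38, Mul(40, -6, -5))) = Add(Rational(32, 9), Mul(-38, 1200)) = Add(Rational(32, 9), -45600) = Rational(-410368, 9)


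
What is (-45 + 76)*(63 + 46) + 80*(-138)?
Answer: -7661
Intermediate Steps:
(-45 + 76)*(63 + 46) + 80*(-138) = 31*109 - 11040 = 3379 - 11040 = -7661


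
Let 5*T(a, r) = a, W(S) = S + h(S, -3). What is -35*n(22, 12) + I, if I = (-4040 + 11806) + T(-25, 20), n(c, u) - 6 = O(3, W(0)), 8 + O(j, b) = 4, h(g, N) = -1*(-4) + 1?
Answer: 7691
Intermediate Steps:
h(g, N) = 5 (h(g, N) = 4 + 1 = 5)
W(S) = 5 + S (W(S) = S + 5 = 5 + S)
O(j, b) = -4 (O(j, b) = -8 + 4 = -4)
T(a, r) = a/5
n(c, u) = 2 (n(c, u) = 6 - 4 = 2)
I = 7761 (I = (-4040 + 11806) + (⅕)*(-25) = 7766 - 5 = 7761)
-35*n(22, 12) + I = -35*2 + 7761 = -70 + 7761 = 7691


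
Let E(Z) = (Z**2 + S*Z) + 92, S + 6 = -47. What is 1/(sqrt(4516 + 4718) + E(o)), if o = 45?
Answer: -134/31295 - 9*sqrt(114)/62590 ≈ -0.0058171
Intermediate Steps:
S = -53 (S = -6 - 47 = -53)
E(Z) = 92 + Z**2 - 53*Z (E(Z) = (Z**2 - 53*Z) + 92 = 92 + Z**2 - 53*Z)
1/(sqrt(4516 + 4718) + E(o)) = 1/(sqrt(4516 + 4718) + (92 + 45**2 - 53*45)) = 1/(sqrt(9234) + (92 + 2025 - 2385)) = 1/(9*sqrt(114) - 268) = 1/(-268 + 9*sqrt(114))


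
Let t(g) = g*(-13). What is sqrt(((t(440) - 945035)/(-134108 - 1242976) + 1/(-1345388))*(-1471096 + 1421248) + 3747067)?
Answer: sqrt(5531178338549453969988990623)/38598172679 ≈ 1926.8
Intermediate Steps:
t(g) = -13*g
sqrt(((t(440) - 945035)/(-134108 - 1242976) + 1/(-1345388))*(-1471096 + 1421248) + 3747067) = sqrt(((-13*440 - 945035)/(-134108 - 1242976) + 1/(-1345388))*(-1471096 + 1421248) + 3747067) = sqrt(((-5720 - 945035)/(-1377084) - 1/1345388)*(-49848) + 3747067) = sqrt((-950755*(-1/1377084) - 1/1345388)*(-49848) + 3747067) = sqrt((950755/1377084 - 1/1345388)*(-49848) + 3747067) = sqrt((159891623857/231589036074)*(-49848) + 3747067) = sqrt(-1328379611003956/38598172679 + 3747067) = sqrt(143301559494778537/38598172679) = sqrt(5531178338549453969988990623)/38598172679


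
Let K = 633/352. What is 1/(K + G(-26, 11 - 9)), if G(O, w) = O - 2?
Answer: -352/9223 ≈ -0.038165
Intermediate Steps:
G(O, w) = -2 + O
K = 633/352 (K = 633*(1/352) = 633/352 ≈ 1.7983)
1/(K + G(-26, 11 - 9)) = 1/(633/352 + (-2 - 26)) = 1/(633/352 - 28) = 1/(-9223/352) = -352/9223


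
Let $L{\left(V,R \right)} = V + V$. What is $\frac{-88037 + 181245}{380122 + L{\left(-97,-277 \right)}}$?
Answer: $\frac{11651}{47491} \approx 0.24533$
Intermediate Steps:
$L{\left(V,R \right)} = 2 V$
$\frac{-88037 + 181245}{380122 + L{\left(-97,-277 \right)}} = \frac{-88037 + 181245}{380122 + 2 \left(-97\right)} = \frac{93208}{380122 - 194} = \frac{93208}{379928} = 93208 \cdot \frac{1}{379928} = \frac{11651}{47491}$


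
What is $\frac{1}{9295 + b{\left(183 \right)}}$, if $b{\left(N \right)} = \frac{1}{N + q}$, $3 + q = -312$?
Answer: $\frac{132}{1226939} \approx 0.00010758$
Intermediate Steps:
$q = -315$ ($q = -3 - 312 = -315$)
$b{\left(N \right)} = \frac{1}{-315 + N}$ ($b{\left(N \right)} = \frac{1}{N - 315} = \frac{1}{-315 + N}$)
$\frac{1}{9295 + b{\left(183 \right)}} = \frac{1}{9295 + \frac{1}{-315 + 183}} = \frac{1}{9295 + \frac{1}{-132}} = \frac{1}{9295 - \frac{1}{132}} = \frac{1}{\frac{1226939}{132}} = \frac{132}{1226939}$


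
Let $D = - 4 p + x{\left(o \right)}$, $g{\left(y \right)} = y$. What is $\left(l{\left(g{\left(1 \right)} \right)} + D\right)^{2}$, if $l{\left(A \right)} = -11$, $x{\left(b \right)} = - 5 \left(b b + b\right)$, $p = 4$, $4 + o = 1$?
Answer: $3249$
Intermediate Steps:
$o = -3$ ($o = -4 + 1 = -3$)
$x{\left(b \right)} = - 5 b - 5 b^{2}$ ($x{\left(b \right)} = - 5 \left(b^{2} + b\right) = - 5 \left(b + b^{2}\right) = - 5 b - 5 b^{2}$)
$D = -46$ ($D = \left(-4\right) 4 - - 15 \left(1 - 3\right) = -16 - \left(-15\right) \left(-2\right) = -16 - 30 = -46$)
$\left(l{\left(g{\left(1 \right)} \right)} + D\right)^{2} = \left(-11 - 46\right)^{2} = \left(-57\right)^{2} = 3249$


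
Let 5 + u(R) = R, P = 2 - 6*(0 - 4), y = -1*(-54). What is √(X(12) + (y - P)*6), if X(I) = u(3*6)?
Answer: √181 ≈ 13.454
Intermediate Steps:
y = 54
P = 26 (P = 2 - 6*(-4) = 2 + 24 = 26)
u(R) = -5 + R
X(I) = 13 (X(I) = -5 + 3*6 = -5 + 18 = 13)
√(X(12) + (y - P)*6) = √(13 + (54 - 1*26)*6) = √(13 + (54 - 26)*6) = √(13 + 28*6) = √(13 + 168) = √181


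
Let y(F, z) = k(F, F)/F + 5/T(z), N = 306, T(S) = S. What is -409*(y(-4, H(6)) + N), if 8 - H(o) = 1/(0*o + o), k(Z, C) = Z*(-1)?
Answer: -5875285/47 ≈ -1.2501e+5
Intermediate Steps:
k(Z, C) = -Z
H(o) = 8 - 1/o (H(o) = 8 - 1/(0*o + o) = 8 - 1/(0 + o) = 8 - 1/o)
y(F, z) = -1 + 5/z (y(F, z) = (-F)/F + 5/z = -1 + 5/z)
-409*(y(-4, H(6)) + N) = -409*((5 - (8 - 1/6))/(8 - 1/6) + 306) = -409*((5 - (8 - 1*⅙))/(8 - 1*⅙) + 306) = -409*((5 - (8 - ⅙))/(8 - ⅙) + 306) = -409*((5 - 1*47/6)/(47/6) + 306) = -409*(6*(5 - 47/6)/47 + 306) = -409*((6/47)*(-17/6) + 306) = -409*(-17/47 + 306) = -409*14365/47 = -5875285/47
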